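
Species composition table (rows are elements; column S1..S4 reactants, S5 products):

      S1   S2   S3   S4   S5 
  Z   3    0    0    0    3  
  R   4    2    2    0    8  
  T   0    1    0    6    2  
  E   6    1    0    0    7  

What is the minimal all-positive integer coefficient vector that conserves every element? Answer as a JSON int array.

Z: 6·3+6·0+6·0+1·0 = 18 | 6·3 = 18
R: 6·4+6·2+6·2+1·0 = 48 | 6·8 = 48
T: 6·0+6·1+6·0+1·6 = 12 | 6·2 = 12
E: 6·6+6·1+6·0+1·0 = 42 | 6·7 = 42
gcd(6,6,6,1,6) = 1

Coefficients: [6, 6, 6, 1, 6]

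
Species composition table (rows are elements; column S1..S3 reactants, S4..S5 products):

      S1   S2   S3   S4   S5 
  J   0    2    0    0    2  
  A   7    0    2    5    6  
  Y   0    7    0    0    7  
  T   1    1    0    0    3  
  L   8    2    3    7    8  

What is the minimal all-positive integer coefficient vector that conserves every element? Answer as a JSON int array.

Coefficients: [2, 1, 6, 4, 1]

J: 2·0+1·2+6·0 = 2 | 4·0+1·2 = 2
A: 2·7+1·0+6·2 = 26 | 4·5+1·6 = 26
Y: 2·0+1·7+6·0 = 7 | 4·0+1·7 = 7
T: 2·1+1·1+6·0 = 3 | 4·0+1·3 = 3
L: 2·8+1·2+6·3 = 36 | 4·7+1·8 = 36
gcd(2,1,6,4,1) = 1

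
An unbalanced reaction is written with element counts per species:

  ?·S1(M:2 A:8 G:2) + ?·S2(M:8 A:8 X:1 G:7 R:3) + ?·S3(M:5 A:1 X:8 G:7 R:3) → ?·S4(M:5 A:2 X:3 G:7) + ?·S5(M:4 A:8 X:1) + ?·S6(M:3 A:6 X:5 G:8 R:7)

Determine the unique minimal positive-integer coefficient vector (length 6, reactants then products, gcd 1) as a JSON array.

M: 5·2+3·8+4·5 = 54 | 5·5+5·4+3·3 = 54
A: 5·8+3·8+4·1 = 68 | 5·2+5·8+3·6 = 68
X: 5·0+3·1+4·8 = 35 | 5·3+5·1+3·5 = 35
G: 5·2+3·7+4·7 = 59 | 5·7+5·0+3·8 = 59
R: 5·0+3·3+4·3 = 21 | 5·0+5·0+3·7 = 21
gcd(5,3,4,5,5,3) = 1

Coefficients: [5, 3, 4, 5, 5, 3]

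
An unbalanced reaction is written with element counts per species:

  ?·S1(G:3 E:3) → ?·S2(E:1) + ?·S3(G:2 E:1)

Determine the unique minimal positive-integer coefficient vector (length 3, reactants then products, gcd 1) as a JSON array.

G: 2·3 = 6 | 3·0+3·2 = 6
E: 2·3 = 6 | 3·1+3·1 = 6
gcd(2,3,3) = 1

Coefficients: [2, 3, 3]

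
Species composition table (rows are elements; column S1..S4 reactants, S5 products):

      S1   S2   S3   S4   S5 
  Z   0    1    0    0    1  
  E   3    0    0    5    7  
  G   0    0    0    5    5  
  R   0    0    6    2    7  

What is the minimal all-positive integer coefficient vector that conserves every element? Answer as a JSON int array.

Coefficients: [4, 6, 5, 6, 6]

Z: 4·0+6·1+5·0+6·0 = 6 | 6·1 = 6
E: 4·3+6·0+5·0+6·5 = 42 | 6·7 = 42
G: 4·0+6·0+5·0+6·5 = 30 | 6·5 = 30
R: 4·0+6·0+5·6+6·2 = 42 | 6·7 = 42
gcd(4,6,5,6,6) = 1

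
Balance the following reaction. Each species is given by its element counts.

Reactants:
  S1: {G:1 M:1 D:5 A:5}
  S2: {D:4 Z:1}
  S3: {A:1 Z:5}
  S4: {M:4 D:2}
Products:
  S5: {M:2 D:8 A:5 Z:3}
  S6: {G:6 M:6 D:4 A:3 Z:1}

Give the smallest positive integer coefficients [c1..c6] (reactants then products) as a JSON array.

Coefficients: [6, 4, 3, 3, 6, 1]

G: 6·1+4·0+3·0+3·0 = 6 | 6·0+1·6 = 6
M: 6·1+4·0+3·0+3·4 = 18 | 6·2+1·6 = 18
D: 6·5+4·4+3·0+3·2 = 52 | 6·8+1·4 = 52
A: 6·5+4·0+3·1+3·0 = 33 | 6·5+1·3 = 33
Z: 6·0+4·1+3·5+3·0 = 19 | 6·3+1·1 = 19
gcd(6,4,3,3,6,1) = 1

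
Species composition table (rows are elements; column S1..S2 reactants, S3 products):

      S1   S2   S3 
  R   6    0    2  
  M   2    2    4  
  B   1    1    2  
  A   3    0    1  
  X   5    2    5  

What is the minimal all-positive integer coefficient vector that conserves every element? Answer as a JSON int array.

Coefficients: [1, 5, 3]

R: 1·6+5·0 = 6 | 3·2 = 6
M: 1·2+5·2 = 12 | 3·4 = 12
B: 1·1+5·1 = 6 | 3·2 = 6
A: 1·3+5·0 = 3 | 3·1 = 3
X: 1·5+5·2 = 15 | 3·5 = 15
gcd(1,5,3) = 1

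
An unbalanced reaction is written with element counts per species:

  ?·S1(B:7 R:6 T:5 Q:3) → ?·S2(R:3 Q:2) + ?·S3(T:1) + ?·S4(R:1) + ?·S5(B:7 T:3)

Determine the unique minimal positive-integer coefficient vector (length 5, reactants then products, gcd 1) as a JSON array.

Coefficients: [2, 3, 4, 3, 2]

B: 2·7 = 14 | 3·0+4·0+3·0+2·7 = 14
R: 2·6 = 12 | 3·3+4·0+3·1+2·0 = 12
T: 2·5 = 10 | 3·0+4·1+3·0+2·3 = 10
Q: 2·3 = 6 | 3·2+4·0+3·0+2·0 = 6
gcd(2,3,4,3,2) = 1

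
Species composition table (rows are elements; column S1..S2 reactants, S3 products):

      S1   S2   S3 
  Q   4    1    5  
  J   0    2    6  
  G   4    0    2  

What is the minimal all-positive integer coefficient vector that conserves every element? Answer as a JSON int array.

Coefficients: [1, 6, 2]

Q: 1·4+6·1 = 10 | 2·5 = 10
J: 1·0+6·2 = 12 | 2·6 = 12
G: 1·4+6·0 = 4 | 2·2 = 4
gcd(1,6,2) = 1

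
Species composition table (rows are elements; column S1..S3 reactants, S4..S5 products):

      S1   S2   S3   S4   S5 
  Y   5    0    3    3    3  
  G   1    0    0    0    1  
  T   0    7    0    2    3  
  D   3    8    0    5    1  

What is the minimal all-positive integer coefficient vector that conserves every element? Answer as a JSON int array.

Y: 3·5+3·0+4·3 = 27 | 6·3+3·3 = 27
G: 3·1+3·0+4·0 = 3 | 6·0+3·1 = 3
T: 3·0+3·7+4·0 = 21 | 6·2+3·3 = 21
D: 3·3+3·8+4·0 = 33 | 6·5+3·1 = 33
gcd(3,3,4,6,3) = 1

Coefficients: [3, 3, 4, 6, 3]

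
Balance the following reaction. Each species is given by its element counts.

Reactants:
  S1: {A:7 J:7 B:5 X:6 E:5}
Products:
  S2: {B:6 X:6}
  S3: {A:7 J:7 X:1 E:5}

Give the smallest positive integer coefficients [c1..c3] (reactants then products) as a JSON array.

A: 6·7 = 42 | 5·0+6·7 = 42
J: 6·7 = 42 | 5·0+6·7 = 42
B: 6·5 = 30 | 5·6+6·0 = 30
X: 6·6 = 36 | 5·6+6·1 = 36
E: 6·5 = 30 | 5·0+6·5 = 30
gcd(6,5,6) = 1

Coefficients: [6, 5, 6]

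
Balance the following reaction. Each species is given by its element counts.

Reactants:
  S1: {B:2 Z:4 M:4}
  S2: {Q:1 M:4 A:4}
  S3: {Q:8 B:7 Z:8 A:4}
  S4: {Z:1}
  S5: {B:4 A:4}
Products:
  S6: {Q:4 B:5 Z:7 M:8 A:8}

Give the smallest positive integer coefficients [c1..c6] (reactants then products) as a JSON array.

Coefficients: [2, 4, 1, 5, 1, 3]

Q: 2·0+4·1+1·8+5·0+1·0 = 12 | 3·4 = 12
B: 2·2+4·0+1·7+5·0+1·4 = 15 | 3·5 = 15
Z: 2·4+4·0+1·8+5·1+1·0 = 21 | 3·7 = 21
M: 2·4+4·4+1·0+5·0+1·0 = 24 | 3·8 = 24
A: 2·0+4·4+1·4+5·0+1·4 = 24 | 3·8 = 24
gcd(2,4,1,5,1,3) = 1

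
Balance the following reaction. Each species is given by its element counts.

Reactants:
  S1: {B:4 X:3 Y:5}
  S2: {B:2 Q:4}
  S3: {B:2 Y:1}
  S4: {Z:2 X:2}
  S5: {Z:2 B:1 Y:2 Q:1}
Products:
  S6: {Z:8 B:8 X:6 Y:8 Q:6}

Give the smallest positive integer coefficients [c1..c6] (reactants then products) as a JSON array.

Z: 2·0+3·0+2·0+6·2+6·2 = 24 | 3·8 = 24
B: 2·4+3·2+2·2+6·0+6·1 = 24 | 3·8 = 24
X: 2·3+3·0+2·0+6·2+6·0 = 18 | 3·6 = 18
Y: 2·5+3·0+2·1+6·0+6·2 = 24 | 3·8 = 24
Q: 2·0+3·4+2·0+6·0+6·1 = 18 | 3·6 = 18
gcd(2,3,2,6,6,3) = 1

Coefficients: [2, 3, 2, 6, 6, 3]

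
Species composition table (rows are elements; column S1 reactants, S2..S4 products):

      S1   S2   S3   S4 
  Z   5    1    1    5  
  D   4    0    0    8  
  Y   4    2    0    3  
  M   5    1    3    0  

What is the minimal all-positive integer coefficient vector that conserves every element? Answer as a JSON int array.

Z: 4·5 = 20 | 5·1+5·1+2·5 = 20
D: 4·4 = 16 | 5·0+5·0+2·8 = 16
Y: 4·4 = 16 | 5·2+5·0+2·3 = 16
M: 4·5 = 20 | 5·1+5·3+2·0 = 20
gcd(4,5,5,2) = 1

Coefficients: [4, 5, 5, 2]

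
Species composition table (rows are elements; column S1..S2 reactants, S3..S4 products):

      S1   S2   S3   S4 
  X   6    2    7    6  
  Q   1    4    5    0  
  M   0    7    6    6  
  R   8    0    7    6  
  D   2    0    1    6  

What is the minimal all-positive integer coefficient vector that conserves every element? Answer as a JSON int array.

Coefficients: [6, 6, 6, 1]

X: 6·6+6·2 = 48 | 6·7+1·6 = 48
Q: 6·1+6·4 = 30 | 6·5+1·0 = 30
M: 6·0+6·7 = 42 | 6·6+1·6 = 42
R: 6·8+6·0 = 48 | 6·7+1·6 = 48
D: 6·2+6·0 = 12 | 6·1+1·6 = 12
gcd(6,6,6,1) = 1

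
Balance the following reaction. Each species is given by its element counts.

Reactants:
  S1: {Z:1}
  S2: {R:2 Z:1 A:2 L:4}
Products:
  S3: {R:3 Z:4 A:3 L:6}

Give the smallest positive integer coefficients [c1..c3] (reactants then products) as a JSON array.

R: 5·0+3·2 = 6 | 2·3 = 6
Z: 5·1+3·1 = 8 | 2·4 = 8
A: 5·0+3·2 = 6 | 2·3 = 6
L: 5·0+3·4 = 12 | 2·6 = 12
gcd(5,3,2) = 1

Coefficients: [5, 3, 2]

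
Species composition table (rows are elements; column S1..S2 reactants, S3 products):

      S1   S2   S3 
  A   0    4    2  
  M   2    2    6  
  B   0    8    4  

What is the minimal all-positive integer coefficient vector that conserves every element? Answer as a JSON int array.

Coefficients: [5, 1, 2]

A: 5·0+1·4 = 4 | 2·2 = 4
M: 5·2+1·2 = 12 | 2·6 = 12
B: 5·0+1·8 = 8 | 2·4 = 8
gcd(5,1,2) = 1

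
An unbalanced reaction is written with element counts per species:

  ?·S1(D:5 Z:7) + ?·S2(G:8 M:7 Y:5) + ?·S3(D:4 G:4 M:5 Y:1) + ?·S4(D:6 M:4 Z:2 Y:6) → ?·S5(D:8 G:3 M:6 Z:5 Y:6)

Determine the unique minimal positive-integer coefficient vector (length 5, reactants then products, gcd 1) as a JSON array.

Coefficients: [2, 1, 1, 3, 4]

D: 2·5+1·0+1·4+3·6 = 32 | 4·8 = 32
G: 2·0+1·8+1·4+3·0 = 12 | 4·3 = 12
M: 2·0+1·7+1·5+3·4 = 24 | 4·6 = 24
Z: 2·7+1·0+1·0+3·2 = 20 | 4·5 = 20
Y: 2·0+1·5+1·1+3·6 = 24 | 4·6 = 24
gcd(2,1,1,3,4) = 1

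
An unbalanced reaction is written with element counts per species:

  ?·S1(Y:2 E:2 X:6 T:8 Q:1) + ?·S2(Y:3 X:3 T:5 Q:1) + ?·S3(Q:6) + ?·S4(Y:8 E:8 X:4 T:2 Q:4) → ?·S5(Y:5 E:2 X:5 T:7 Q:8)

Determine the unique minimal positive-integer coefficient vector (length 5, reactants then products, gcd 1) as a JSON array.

Y: 1·2+5·3+5·0+1·8 = 25 | 5·5 = 25
E: 1·2+5·0+5·0+1·8 = 10 | 5·2 = 10
X: 1·6+5·3+5·0+1·4 = 25 | 5·5 = 25
T: 1·8+5·5+5·0+1·2 = 35 | 5·7 = 35
Q: 1·1+5·1+5·6+1·4 = 40 | 5·8 = 40
gcd(1,5,5,1,5) = 1

Coefficients: [1, 5, 5, 1, 5]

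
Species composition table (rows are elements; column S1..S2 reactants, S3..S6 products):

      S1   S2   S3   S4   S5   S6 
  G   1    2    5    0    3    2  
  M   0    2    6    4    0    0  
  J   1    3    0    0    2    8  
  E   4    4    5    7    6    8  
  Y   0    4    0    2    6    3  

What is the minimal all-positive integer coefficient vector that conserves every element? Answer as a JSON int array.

Coefficients: [5, 5, 1, 1, 2, 2]

G: 5·1+5·2 = 15 | 1·5+1·0+2·3+2·2 = 15
M: 5·0+5·2 = 10 | 1·6+1·4+2·0+2·0 = 10
J: 5·1+5·3 = 20 | 1·0+1·0+2·2+2·8 = 20
E: 5·4+5·4 = 40 | 1·5+1·7+2·6+2·8 = 40
Y: 5·0+5·4 = 20 | 1·0+1·2+2·6+2·3 = 20
gcd(5,5,1,1,2,2) = 1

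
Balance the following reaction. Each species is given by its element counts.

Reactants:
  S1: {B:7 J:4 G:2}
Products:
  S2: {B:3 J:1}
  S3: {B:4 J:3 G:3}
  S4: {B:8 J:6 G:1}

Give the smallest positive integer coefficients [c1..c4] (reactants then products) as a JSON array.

B: 5·7 = 35 | 5·3+3·4+1·8 = 35
J: 5·4 = 20 | 5·1+3·3+1·6 = 20
G: 5·2 = 10 | 5·0+3·3+1·1 = 10
gcd(5,5,3,1) = 1

Coefficients: [5, 5, 3, 1]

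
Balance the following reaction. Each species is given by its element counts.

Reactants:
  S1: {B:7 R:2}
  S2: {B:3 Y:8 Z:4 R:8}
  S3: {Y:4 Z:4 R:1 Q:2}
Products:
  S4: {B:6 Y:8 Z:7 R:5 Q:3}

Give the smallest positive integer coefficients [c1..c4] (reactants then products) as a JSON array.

B: 3·7+1·3+6·0 = 24 | 4·6 = 24
Y: 3·0+1·8+6·4 = 32 | 4·8 = 32
Z: 3·0+1·4+6·4 = 28 | 4·7 = 28
R: 3·2+1·8+6·1 = 20 | 4·5 = 20
Q: 3·0+1·0+6·2 = 12 | 4·3 = 12
gcd(3,1,6,4) = 1

Coefficients: [3, 1, 6, 4]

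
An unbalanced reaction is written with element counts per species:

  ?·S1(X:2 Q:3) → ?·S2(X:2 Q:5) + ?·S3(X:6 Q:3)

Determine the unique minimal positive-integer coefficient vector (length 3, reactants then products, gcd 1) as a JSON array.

Coefficients: [6, 3, 1]

X: 6·2 = 12 | 3·2+1·6 = 12
Q: 6·3 = 18 | 3·5+1·3 = 18
gcd(6,3,1) = 1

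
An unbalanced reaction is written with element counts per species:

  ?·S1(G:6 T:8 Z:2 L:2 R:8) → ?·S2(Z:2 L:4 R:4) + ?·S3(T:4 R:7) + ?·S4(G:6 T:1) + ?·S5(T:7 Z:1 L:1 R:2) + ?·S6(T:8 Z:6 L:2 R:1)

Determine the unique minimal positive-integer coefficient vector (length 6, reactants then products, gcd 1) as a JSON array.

G: 6·6 = 36 | 2·0+5·0+6·6+2·0+1·0 = 36
T: 6·8 = 48 | 2·0+5·4+6·1+2·7+1·8 = 48
Z: 6·2 = 12 | 2·2+5·0+6·0+2·1+1·6 = 12
L: 6·2 = 12 | 2·4+5·0+6·0+2·1+1·2 = 12
R: 6·8 = 48 | 2·4+5·7+6·0+2·2+1·1 = 48
gcd(6,2,5,6,2,1) = 1

Coefficients: [6, 2, 5, 6, 2, 1]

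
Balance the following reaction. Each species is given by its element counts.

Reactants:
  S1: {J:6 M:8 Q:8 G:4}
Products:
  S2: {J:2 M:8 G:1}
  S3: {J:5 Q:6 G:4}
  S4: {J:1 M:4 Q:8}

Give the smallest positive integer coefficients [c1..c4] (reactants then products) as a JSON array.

J: 5·6 = 30 | 4·2+4·5+2·1 = 30
M: 5·8 = 40 | 4·8+4·0+2·4 = 40
Q: 5·8 = 40 | 4·0+4·6+2·8 = 40
G: 5·4 = 20 | 4·1+4·4+2·0 = 20
gcd(5,4,4,2) = 1

Coefficients: [5, 4, 4, 2]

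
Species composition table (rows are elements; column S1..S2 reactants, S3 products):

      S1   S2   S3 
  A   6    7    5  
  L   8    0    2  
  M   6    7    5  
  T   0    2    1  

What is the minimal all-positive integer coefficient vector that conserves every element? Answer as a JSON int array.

Coefficients: [1, 2, 4]

A: 1·6+2·7 = 20 | 4·5 = 20
L: 1·8+2·0 = 8 | 4·2 = 8
M: 1·6+2·7 = 20 | 4·5 = 20
T: 1·0+2·2 = 4 | 4·1 = 4
gcd(1,2,4) = 1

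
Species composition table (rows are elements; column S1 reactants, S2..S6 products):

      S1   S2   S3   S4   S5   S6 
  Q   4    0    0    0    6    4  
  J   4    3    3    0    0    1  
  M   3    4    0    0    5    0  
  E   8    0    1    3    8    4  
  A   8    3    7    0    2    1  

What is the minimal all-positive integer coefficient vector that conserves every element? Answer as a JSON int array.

Q: 6·4 = 24 | 2·0+5·0+5·0+2·6+3·4 = 24
J: 6·4 = 24 | 2·3+5·3+5·0+2·0+3·1 = 24
M: 6·3 = 18 | 2·4+5·0+5·0+2·5+3·0 = 18
E: 6·8 = 48 | 2·0+5·1+5·3+2·8+3·4 = 48
A: 6·8 = 48 | 2·3+5·7+5·0+2·2+3·1 = 48
gcd(6,2,5,5,2,3) = 1

Coefficients: [6, 2, 5, 5, 2, 3]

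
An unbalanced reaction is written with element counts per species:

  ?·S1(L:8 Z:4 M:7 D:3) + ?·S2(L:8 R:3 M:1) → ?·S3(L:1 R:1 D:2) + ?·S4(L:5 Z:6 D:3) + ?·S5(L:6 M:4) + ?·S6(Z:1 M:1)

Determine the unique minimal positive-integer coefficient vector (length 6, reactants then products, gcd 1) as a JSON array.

Coefficients: [3, 1, 3, 1, 4, 6]

L: 3·8+1·8 = 32 | 3·1+1·5+4·6+6·0 = 32
Z: 3·4+1·0 = 12 | 3·0+1·6+4·0+6·1 = 12
R: 3·0+1·3 = 3 | 3·1+1·0+4·0+6·0 = 3
M: 3·7+1·1 = 22 | 3·0+1·0+4·4+6·1 = 22
D: 3·3+1·0 = 9 | 3·2+1·3+4·0+6·0 = 9
gcd(3,1,3,1,4,6) = 1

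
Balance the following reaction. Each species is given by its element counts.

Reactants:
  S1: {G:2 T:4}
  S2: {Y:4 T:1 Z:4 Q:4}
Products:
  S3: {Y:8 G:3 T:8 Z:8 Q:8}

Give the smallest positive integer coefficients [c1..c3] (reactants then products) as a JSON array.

Y: 3·0+4·4 = 16 | 2·8 = 16
G: 3·2+4·0 = 6 | 2·3 = 6
T: 3·4+4·1 = 16 | 2·8 = 16
Z: 3·0+4·4 = 16 | 2·8 = 16
Q: 3·0+4·4 = 16 | 2·8 = 16
gcd(3,4,2) = 1

Coefficients: [3, 4, 2]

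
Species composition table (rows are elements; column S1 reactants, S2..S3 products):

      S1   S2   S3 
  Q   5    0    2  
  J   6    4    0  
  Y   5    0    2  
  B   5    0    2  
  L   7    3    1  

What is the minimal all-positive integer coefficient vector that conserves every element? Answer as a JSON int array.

Coefficients: [2, 3, 5]

Q: 2·5 = 10 | 3·0+5·2 = 10
J: 2·6 = 12 | 3·4+5·0 = 12
Y: 2·5 = 10 | 3·0+5·2 = 10
B: 2·5 = 10 | 3·0+5·2 = 10
L: 2·7 = 14 | 3·3+5·1 = 14
gcd(2,3,5) = 1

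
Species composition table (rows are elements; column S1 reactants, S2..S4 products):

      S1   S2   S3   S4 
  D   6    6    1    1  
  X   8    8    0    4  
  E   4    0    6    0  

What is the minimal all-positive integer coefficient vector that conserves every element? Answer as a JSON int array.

Coefficients: [6, 5, 4, 2]

D: 6·6 = 36 | 5·6+4·1+2·1 = 36
X: 6·8 = 48 | 5·8+4·0+2·4 = 48
E: 6·4 = 24 | 5·0+4·6+2·0 = 24
gcd(6,5,4,2) = 1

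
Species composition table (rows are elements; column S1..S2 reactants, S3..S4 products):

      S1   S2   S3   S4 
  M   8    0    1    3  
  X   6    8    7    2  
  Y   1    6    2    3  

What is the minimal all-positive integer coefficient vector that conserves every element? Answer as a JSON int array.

Coefficients: [2, 3, 4, 4]

M: 2·8+3·0 = 16 | 4·1+4·3 = 16
X: 2·6+3·8 = 36 | 4·7+4·2 = 36
Y: 2·1+3·6 = 20 | 4·2+4·3 = 20
gcd(2,3,4,4) = 1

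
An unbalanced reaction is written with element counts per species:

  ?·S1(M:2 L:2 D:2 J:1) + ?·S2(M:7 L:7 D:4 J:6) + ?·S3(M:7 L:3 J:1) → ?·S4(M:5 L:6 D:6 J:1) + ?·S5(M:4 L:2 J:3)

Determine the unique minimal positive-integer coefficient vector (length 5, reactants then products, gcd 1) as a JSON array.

M: 4·2+1·7+1·7 = 22 | 2·5+3·4 = 22
L: 4·2+1·7+1·3 = 18 | 2·6+3·2 = 18
D: 4·2+1·4+1·0 = 12 | 2·6+3·0 = 12
J: 4·1+1·6+1·1 = 11 | 2·1+3·3 = 11
gcd(4,1,1,2,3) = 1

Coefficients: [4, 1, 1, 2, 3]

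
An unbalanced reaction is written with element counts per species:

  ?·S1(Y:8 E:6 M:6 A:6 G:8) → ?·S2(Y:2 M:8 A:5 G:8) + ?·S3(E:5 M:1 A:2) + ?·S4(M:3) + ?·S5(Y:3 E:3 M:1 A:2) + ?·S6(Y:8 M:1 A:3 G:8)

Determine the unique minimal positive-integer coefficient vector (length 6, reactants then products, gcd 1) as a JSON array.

Coefficients: [6, 1, 6, 5, 2, 5]

Y: 6·8 = 48 | 1·2+6·0+5·0+2·3+5·8 = 48
E: 6·6 = 36 | 1·0+6·5+5·0+2·3+5·0 = 36
M: 6·6 = 36 | 1·8+6·1+5·3+2·1+5·1 = 36
A: 6·6 = 36 | 1·5+6·2+5·0+2·2+5·3 = 36
G: 6·8 = 48 | 1·8+6·0+5·0+2·0+5·8 = 48
gcd(6,1,6,5,2,5) = 1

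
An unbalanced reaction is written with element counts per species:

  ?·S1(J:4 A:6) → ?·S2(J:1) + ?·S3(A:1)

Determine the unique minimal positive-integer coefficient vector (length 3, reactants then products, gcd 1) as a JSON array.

J: 1·4 = 4 | 4·1+6·0 = 4
A: 1·6 = 6 | 4·0+6·1 = 6
gcd(1,4,6) = 1

Coefficients: [1, 4, 6]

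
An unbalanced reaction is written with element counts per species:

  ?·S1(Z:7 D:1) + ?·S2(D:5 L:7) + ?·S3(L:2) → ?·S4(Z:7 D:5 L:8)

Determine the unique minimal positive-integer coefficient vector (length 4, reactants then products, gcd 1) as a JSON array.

Z: 5·7+4·0+6·0 = 35 | 5·7 = 35
D: 5·1+4·5+6·0 = 25 | 5·5 = 25
L: 5·0+4·7+6·2 = 40 | 5·8 = 40
gcd(5,4,6,5) = 1

Coefficients: [5, 4, 6, 5]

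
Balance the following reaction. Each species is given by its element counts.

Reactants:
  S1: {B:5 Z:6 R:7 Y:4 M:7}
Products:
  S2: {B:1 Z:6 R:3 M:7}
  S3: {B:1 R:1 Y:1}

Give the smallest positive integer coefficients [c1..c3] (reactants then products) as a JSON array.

Coefficients: [1, 1, 4]

B: 1·5 = 5 | 1·1+4·1 = 5
Z: 1·6 = 6 | 1·6+4·0 = 6
R: 1·7 = 7 | 1·3+4·1 = 7
Y: 1·4 = 4 | 1·0+4·1 = 4
M: 1·7 = 7 | 1·7+4·0 = 7
gcd(1,1,4) = 1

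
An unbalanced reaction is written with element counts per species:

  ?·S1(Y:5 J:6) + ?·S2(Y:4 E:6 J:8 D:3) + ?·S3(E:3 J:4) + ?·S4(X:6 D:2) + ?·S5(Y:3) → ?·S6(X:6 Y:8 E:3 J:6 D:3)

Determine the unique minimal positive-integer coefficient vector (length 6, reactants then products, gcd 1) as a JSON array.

X: 1·0+1·0+1·0+3·6+5·0 = 18 | 3·6 = 18
Y: 1·5+1·4+1·0+3·0+5·3 = 24 | 3·8 = 24
E: 1·0+1·6+1·3+3·0+5·0 = 9 | 3·3 = 9
J: 1·6+1·8+1·4+3·0+5·0 = 18 | 3·6 = 18
D: 1·0+1·3+1·0+3·2+5·0 = 9 | 3·3 = 9
gcd(1,1,1,3,5,3) = 1

Coefficients: [1, 1, 1, 3, 5, 3]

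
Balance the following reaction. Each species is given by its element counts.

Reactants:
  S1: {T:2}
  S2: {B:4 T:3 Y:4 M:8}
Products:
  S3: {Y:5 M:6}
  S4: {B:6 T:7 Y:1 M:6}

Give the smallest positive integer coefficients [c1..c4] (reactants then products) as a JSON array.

Coefficients: [5, 6, 4, 4]

B: 5·0+6·4 = 24 | 4·0+4·6 = 24
T: 5·2+6·3 = 28 | 4·0+4·7 = 28
Y: 5·0+6·4 = 24 | 4·5+4·1 = 24
M: 5·0+6·8 = 48 | 4·6+4·6 = 48
gcd(5,6,4,4) = 1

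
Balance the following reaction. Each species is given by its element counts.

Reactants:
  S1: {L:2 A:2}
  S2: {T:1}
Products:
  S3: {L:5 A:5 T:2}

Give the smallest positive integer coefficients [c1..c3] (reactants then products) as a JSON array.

L: 5·2+4·0 = 10 | 2·5 = 10
A: 5·2+4·0 = 10 | 2·5 = 10
T: 5·0+4·1 = 4 | 2·2 = 4
gcd(5,4,2) = 1

Coefficients: [5, 4, 2]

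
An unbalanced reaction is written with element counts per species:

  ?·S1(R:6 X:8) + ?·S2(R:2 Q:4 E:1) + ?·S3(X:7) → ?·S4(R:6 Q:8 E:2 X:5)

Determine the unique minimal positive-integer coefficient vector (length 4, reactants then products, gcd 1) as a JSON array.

R: 1·6+6·2+1·0 = 18 | 3·6 = 18
Q: 1·0+6·4+1·0 = 24 | 3·8 = 24
E: 1·0+6·1+1·0 = 6 | 3·2 = 6
X: 1·8+6·0+1·7 = 15 | 3·5 = 15
gcd(1,6,1,3) = 1

Coefficients: [1, 6, 1, 3]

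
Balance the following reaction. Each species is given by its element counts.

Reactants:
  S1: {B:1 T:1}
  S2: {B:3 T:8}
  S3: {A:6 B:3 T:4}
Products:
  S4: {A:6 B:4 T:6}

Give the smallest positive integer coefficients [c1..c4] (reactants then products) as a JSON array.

Coefficients: [2, 1, 5, 5]

A: 2·0+1·0+5·6 = 30 | 5·6 = 30
B: 2·1+1·3+5·3 = 20 | 5·4 = 20
T: 2·1+1·8+5·4 = 30 | 5·6 = 30
gcd(2,1,5,5) = 1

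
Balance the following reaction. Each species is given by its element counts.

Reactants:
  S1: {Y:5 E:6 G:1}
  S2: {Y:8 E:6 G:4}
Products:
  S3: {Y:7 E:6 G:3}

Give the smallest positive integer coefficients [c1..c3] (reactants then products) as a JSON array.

Coefficients: [1, 2, 3]

Y: 1·5+2·8 = 21 | 3·7 = 21
E: 1·6+2·6 = 18 | 3·6 = 18
G: 1·1+2·4 = 9 | 3·3 = 9
gcd(1,2,3) = 1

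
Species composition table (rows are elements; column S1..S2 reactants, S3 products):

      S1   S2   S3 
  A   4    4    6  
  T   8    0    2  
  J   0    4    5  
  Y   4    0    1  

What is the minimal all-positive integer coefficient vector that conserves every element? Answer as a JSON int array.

A: 1·4+5·4 = 24 | 4·6 = 24
T: 1·8+5·0 = 8 | 4·2 = 8
J: 1·0+5·4 = 20 | 4·5 = 20
Y: 1·4+5·0 = 4 | 4·1 = 4
gcd(1,5,4) = 1

Coefficients: [1, 5, 4]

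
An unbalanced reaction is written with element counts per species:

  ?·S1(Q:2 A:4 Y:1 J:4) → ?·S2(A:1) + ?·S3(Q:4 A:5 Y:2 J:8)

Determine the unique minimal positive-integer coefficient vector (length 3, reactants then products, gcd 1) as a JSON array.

Coefficients: [2, 3, 1]

Q: 2·2 = 4 | 3·0+1·4 = 4
A: 2·4 = 8 | 3·1+1·5 = 8
Y: 2·1 = 2 | 3·0+1·2 = 2
J: 2·4 = 8 | 3·0+1·8 = 8
gcd(2,3,1) = 1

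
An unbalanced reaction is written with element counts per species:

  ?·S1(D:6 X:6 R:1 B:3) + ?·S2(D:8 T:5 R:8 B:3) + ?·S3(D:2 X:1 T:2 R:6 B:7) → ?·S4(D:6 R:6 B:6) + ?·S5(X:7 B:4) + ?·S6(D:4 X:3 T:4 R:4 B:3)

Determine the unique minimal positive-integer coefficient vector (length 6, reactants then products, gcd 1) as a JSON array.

Coefficients: [4, 2, 5, 5, 2, 5]

D: 4·6+2·8+5·2 = 50 | 5·6+2·0+5·4 = 50
X: 4·6+2·0+5·1 = 29 | 5·0+2·7+5·3 = 29
T: 4·0+2·5+5·2 = 20 | 5·0+2·0+5·4 = 20
R: 4·1+2·8+5·6 = 50 | 5·6+2·0+5·4 = 50
B: 4·3+2·3+5·7 = 53 | 5·6+2·4+5·3 = 53
gcd(4,2,5,5,2,5) = 1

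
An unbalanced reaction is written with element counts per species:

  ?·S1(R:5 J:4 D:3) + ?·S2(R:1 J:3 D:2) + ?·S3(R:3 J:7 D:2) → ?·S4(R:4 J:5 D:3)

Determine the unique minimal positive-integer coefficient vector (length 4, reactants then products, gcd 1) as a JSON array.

Coefficients: [3, 2, 1, 5]

R: 3·5+2·1+1·3 = 20 | 5·4 = 20
J: 3·4+2·3+1·7 = 25 | 5·5 = 25
D: 3·3+2·2+1·2 = 15 | 5·3 = 15
gcd(3,2,1,5) = 1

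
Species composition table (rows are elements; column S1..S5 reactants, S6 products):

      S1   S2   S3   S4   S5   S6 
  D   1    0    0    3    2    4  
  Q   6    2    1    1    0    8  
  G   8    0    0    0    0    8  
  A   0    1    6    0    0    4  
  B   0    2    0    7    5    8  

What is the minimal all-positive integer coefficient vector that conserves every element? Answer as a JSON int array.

D: 5·1+2·0+3·0+3·3+3·2 = 20 | 5·4 = 20
Q: 5·6+2·2+3·1+3·1+3·0 = 40 | 5·8 = 40
G: 5·8+2·0+3·0+3·0+3·0 = 40 | 5·8 = 40
A: 5·0+2·1+3·6+3·0+3·0 = 20 | 5·4 = 20
B: 5·0+2·2+3·0+3·7+3·5 = 40 | 5·8 = 40
gcd(5,2,3,3,3,5) = 1

Coefficients: [5, 2, 3, 3, 3, 5]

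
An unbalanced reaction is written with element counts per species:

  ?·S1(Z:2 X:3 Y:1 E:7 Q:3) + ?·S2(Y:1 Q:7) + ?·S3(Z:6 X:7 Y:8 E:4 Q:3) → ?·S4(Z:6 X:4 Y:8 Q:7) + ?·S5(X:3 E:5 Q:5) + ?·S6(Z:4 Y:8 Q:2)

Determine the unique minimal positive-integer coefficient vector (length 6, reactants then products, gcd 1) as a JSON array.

Coefficients: [2, 6, 4, 4, 6, 1]

Z: 2·2+6·0+4·6 = 28 | 4·6+6·0+1·4 = 28
X: 2·3+6·0+4·7 = 34 | 4·4+6·3+1·0 = 34
Y: 2·1+6·1+4·8 = 40 | 4·8+6·0+1·8 = 40
E: 2·7+6·0+4·4 = 30 | 4·0+6·5+1·0 = 30
Q: 2·3+6·7+4·3 = 60 | 4·7+6·5+1·2 = 60
gcd(2,6,4,4,6,1) = 1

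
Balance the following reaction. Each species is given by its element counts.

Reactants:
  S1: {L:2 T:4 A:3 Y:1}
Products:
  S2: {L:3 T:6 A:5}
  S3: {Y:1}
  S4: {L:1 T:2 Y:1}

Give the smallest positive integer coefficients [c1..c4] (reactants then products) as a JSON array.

L: 5·2 = 10 | 3·3+4·0+1·1 = 10
T: 5·4 = 20 | 3·6+4·0+1·2 = 20
A: 5·3 = 15 | 3·5+4·0+1·0 = 15
Y: 5·1 = 5 | 3·0+4·1+1·1 = 5
gcd(5,3,4,1) = 1

Coefficients: [5, 3, 4, 1]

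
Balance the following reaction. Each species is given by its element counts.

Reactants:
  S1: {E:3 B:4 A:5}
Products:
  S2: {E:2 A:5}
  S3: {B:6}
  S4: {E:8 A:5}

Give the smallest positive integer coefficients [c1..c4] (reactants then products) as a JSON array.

Coefficients: [6, 5, 4, 1]

E: 6·3 = 18 | 5·2+4·0+1·8 = 18
B: 6·4 = 24 | 5·0+4·6+1·0 = 24
A: 6·5 = 30 | 5·5+4·0+1·5 = 30
gcd(6,5,4,1) = 1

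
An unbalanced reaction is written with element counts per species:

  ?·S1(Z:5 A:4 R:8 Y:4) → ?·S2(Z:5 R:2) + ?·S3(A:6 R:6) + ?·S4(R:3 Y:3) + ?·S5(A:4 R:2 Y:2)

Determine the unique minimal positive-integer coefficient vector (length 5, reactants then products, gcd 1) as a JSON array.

Coefficients: [6, 6, 2, 6, 3]

Z: 6·5 = 30 | 6·5+2·0+6·0+3·0 = 30
A: 6·4 = 24 | 6·0+2·6+6·0+3·4 = 24
R: 6·8 = 48 | 6·2+2·6+6·3+3·2 = 48
Y: 6·4 = 24 | 6·0+2·0+6·3+3·2 = 24
gcd(6,6,2,6,3) = 1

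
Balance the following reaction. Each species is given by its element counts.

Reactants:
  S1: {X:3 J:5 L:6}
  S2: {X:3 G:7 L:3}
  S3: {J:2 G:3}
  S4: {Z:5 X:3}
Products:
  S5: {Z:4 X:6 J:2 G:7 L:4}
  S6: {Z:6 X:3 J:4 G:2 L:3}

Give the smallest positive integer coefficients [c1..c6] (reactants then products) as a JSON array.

Z: 2·0+5·0+3·0+6·5 = 30 | 6·4+1·6 = 30
X: 2·3+5·3+3·0+6·3 = 39 | 6·6+1·3 = 39
J: 2·5+5·0+3·2+6·0 = 16 | 6·2+1·4 = 16
G: 2·0+5·7+3·3+6·0 = 44 | 6·7+1·2 = 44
L: 2·6+5·3+3·0+6·0 = 27 | 6·4+1·3 = 27
gcd(2,5,3,6,6,1) = 1

Coefficients: [2, 5, 3, 6, 6, 1]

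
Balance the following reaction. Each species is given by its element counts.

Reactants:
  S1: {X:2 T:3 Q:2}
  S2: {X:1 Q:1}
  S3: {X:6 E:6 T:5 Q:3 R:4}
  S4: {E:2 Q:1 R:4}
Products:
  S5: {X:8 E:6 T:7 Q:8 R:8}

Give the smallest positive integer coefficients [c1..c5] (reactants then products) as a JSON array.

X: 3·2+4·1+1·6+3·0 = 16 | 2·8 = 16
E: 3·0+4·0+1·6+3·2 = 12 | 2·6 = 12
T: 3·3+4·0+1·5+3·0 = 14 | 2·7 = 14
Q: 3·2+4·1+1·3+3·1 = 16 | 2·8 = 16
R: 3·0+4·0+1·4+3·4 = 16 | 2·8 = 16
gcd(3,4,1,3,2) = 1

Coefficients: [3, 4, 1, 3, 2]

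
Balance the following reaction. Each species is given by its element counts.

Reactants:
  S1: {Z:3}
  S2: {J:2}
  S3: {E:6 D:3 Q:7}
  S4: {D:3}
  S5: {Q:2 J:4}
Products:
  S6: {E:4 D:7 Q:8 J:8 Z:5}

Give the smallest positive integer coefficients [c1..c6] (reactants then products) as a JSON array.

E: 5·0+2·0+2·6+5·0+5·0 = 12 | 3·4 = 12
D: 5·0+2·0+2·3+5·3+5·0 = 21 | 3·7 = 21
Q: 5·0+2·0+2·7+5·0+5·2 = 24 | 3·8 = 24
J: 5·0+2·2+2·0+5·0+5·4 = 24 | 3·8 = 24
Z: 5·3+2·0+2·0+5·0+5·0 = 15 | 3·5 = 15
gcd(5,2,2,5,5,3) = 1

Coefficients: [5, 2, 2, 5, 5, 3]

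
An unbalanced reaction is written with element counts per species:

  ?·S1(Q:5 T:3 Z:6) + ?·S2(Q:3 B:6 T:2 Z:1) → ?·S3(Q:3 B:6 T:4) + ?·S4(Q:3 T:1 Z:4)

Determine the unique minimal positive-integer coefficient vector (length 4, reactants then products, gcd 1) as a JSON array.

Coefficients: [3, 2, 2, 5]

Q: 3·5+2·3 = 21 | 2·3+5·3 = 21
B: 3·0+2·6 = 12 | 2·6+5·0 = 12
T: 3·3+2·2 = 13 | 2·4+5·1 = 13
Z: 3·6+2·1 = 20 | 2·0+5·4 = 20
gcd(3,2,2,5) = 1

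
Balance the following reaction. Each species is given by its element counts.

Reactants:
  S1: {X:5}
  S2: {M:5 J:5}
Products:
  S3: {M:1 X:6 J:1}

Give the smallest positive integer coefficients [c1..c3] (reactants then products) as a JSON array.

Coefficients: [6, 1, 5]

M: 6·0+1·5 = 5 | 5·1 = 5
X: 6·5+1·0 = 30 | 5·6 = 30
J: 6·0+1·5 = 5 | 5·1 = 5
gcd(6,1,5) = 1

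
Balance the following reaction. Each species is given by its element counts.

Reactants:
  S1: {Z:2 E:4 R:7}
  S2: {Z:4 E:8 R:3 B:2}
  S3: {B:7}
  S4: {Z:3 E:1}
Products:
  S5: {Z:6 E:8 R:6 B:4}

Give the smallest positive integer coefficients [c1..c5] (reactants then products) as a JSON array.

Z: 3·2+3·4+2·0+4·3 = 30 | 5·6 = 30
E: 3·4+3·8+2·0+4·1 = 40 | 5·8 = 40
R: 3·7+3·3+2·0+4·0 = 30 | 5·6 = 30
B: 3·0+3·2+2·7+4·0 = 20 | 5·4 = 20
gcd(3,3,2,4,5) = 1

Coefficients: [3, 3, 2, 4, 5]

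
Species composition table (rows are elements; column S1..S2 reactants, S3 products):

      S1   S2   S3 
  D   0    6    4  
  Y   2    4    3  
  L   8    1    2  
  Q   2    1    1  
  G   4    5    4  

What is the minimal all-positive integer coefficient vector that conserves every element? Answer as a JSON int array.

D: 1·0+4·6 = 24 | 6·4 = 24
Y: 1·2+4·4 = 18 | 6·3 = 18
L: 1·8+4·1 = 12 | 6·2 = 12
Q: 1·2+4·1 = 6 | 6·1 = 6
G: 1·4+4·5 = 24 | 6·4 = 24
gcd(1,4,6) = 1

Coefficients: [1, 4, 6]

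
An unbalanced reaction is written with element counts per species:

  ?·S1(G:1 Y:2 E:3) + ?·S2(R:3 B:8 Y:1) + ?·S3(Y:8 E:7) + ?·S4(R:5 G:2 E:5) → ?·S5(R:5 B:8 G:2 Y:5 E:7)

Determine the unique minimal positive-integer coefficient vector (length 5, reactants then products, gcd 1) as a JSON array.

R: 6·0+5·3+1·0+2·5 = 25 | 5·5 = 25
B: 6·0+5·8+1·0+2·0 = 40 | 5·8 = 40
G: 6·1+5·0+1·0+2·2 = 10 | 5·2 = 10
Y: 6·2+5·1+1·8+2·0 = 25 | 5·5 = 25
E: 6·3+5·0+1·7+2·5 = 35 | 5·7 = 35
gcd(6,5,1,2,5) = 1

Coefficients: [6, 5, 1, 2, 5]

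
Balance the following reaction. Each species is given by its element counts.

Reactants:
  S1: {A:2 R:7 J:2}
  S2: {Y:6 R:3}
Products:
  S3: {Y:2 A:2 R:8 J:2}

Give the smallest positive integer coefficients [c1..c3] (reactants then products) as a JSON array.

Coefficients: [3, 1, 3]

Y: 3·0+1·6 = 6 | 3·2 = 6
A: 3·2+1·0 = 6 | 3·2 = 6
R: 3·7+1·3 = 24 | 3·8 = 24
J: 3·2+1·0 = 6 | 3·2 = 6
gcd(3,1,3) = 1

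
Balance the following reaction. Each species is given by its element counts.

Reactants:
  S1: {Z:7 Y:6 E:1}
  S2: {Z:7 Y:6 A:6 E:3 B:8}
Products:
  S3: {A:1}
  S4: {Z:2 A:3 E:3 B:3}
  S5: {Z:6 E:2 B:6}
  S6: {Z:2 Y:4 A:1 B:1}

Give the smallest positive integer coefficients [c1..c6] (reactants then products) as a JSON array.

Z: 1·7+3·7 = 28 | 6·0+2·2+2·6+6·2 = 28
Y: 1·6+3·6 = 24 | 6·0+2·0+2·0+6·4 = 24
A: 1·0+3·6 = 18 | 6·1+2·3+2·0+6·1 = 18
E: 1·1+3·3 = 10 | 6·0+2·3+2·2+6·0 = 10
B: 1·0+3·8 = 24 | 6·0+2·3+2·6+6·1 = 24
gcd(1,3,6,2,2,6) = 1

Coefficients: [1, 3, 6, 2, 2, 6]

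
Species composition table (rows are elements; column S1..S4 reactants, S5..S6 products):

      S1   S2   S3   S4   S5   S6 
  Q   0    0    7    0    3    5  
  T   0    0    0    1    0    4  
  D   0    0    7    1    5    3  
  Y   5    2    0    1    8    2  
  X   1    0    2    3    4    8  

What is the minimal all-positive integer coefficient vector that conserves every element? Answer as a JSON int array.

Q: 4·0+1·0+2·7+4·0 = 14 | 3·3+1·5 = 14
T: 4·0+1·0+2·0+4·1 = 4 | 3·0+1·4 = 4
D: 4·0+1·0+2·7+4·1 = 18 | 3·5+1·3 = 18
Y: 4·5+1·2+2·0+4·1 = 26 | 3·8+1·2 = 26
X: 4·1+1·0+2·2+4·3 = 20 | 3·4+1·8 = 20
gcd(4,1,2,4,3,1) = 1

Coefficients: [4, 1, 2, 4, 3, 1]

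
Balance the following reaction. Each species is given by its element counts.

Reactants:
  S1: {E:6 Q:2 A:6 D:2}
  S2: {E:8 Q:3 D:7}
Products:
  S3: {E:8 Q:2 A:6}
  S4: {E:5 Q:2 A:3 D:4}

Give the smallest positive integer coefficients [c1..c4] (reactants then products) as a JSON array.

Coefficients: [5, 2, 2, 6]

E: 5·6+2·8 = 46 | 2·8+6·5 = 46
Q: 5·2+2·3 = 16 | 2·2+6·2 = 16
A: 5·6+2·0 = 30 | 2·6+6·3 = 30
D: 5·2+2·7 = 24 | 2·0+6·4 = 24
gcd(5,2,2,6) = 1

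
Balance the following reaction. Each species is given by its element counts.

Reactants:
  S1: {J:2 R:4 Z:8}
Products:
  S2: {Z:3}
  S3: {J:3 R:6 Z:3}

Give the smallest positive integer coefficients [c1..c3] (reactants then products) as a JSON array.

Coefficients: [3, 6, 2]

J: 3·2 = 6 | 6·0+2·3 = 6
R: 3·4 = 12 | 6·0+2·6 = 12
Z: 3·8 = 24 | 6·3+2·3 = 24
gcd(3,6,2) = 1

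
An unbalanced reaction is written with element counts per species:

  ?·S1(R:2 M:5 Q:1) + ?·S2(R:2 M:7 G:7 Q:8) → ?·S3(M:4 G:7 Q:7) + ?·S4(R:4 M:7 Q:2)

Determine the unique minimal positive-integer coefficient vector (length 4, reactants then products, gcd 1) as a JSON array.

Coefficients: [1, 3, 3, 2]

R: 1·2+3·2 = 8 | 3·0+2·4 = 8
M: 1·5+3·7 = 26 | 3·4+2·7 = 26
G: 1·0+3·7 = 21 | 3·7+2·0 = 21
Q: 1·1+3·8 = 25 | 3·7+2·2 = 25
gcd(1,3,3,2) = 1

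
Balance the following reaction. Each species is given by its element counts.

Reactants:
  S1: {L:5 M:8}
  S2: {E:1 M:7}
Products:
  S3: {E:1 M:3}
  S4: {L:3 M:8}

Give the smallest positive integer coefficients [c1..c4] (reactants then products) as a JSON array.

E: 3·0+4·1 = 4 | 4·1+5·0 = 4
L: 3·5+4·0 = 15 | 4·0+5·3 = 15
M: 3·8+4·7 = 52 | 4·3+5·8 = 52
gcd(3,4,4,5) = 1

Coefficients: [3, 4, 4, 5]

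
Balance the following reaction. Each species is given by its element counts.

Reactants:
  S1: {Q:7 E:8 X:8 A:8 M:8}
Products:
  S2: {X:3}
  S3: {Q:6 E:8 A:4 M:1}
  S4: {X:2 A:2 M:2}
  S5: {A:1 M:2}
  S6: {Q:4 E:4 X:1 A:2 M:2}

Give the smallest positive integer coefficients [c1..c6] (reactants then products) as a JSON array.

Coefficients: [4, 6, 2, 5, 6, 4]

Q: 4·7 = 28 | 6·0+2·6+5·0+6·0+4·4 = 28
E: 4·8 = 32 | 6·0+2·8+5·0+6·0+4·4 = 32
X: 4·8 = 32 | 6·3+2·0+5·2+6·0+4·1 = 32
A: 4·8 = 32 | 6·0+2·4+5·2+6·1+4·2 = 32
M: 4·8 = 32 | 6·0+2·1+5·2+6·2+4·2 = 32
gcd(4,6,2,5,6,4) = 1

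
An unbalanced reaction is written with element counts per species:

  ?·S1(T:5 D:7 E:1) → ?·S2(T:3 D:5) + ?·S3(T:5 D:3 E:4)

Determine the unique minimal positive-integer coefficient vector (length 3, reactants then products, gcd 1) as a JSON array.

T: 4·5 = 20 | 5·3+1·5 = 20
D: 4·7 = 28 | 5·5+1·3 = 28
E: 4·1 = 4 | 5·0+1·4 = 4
gcd(4,5,1) = 1

Coefficients: [4, 5, 1]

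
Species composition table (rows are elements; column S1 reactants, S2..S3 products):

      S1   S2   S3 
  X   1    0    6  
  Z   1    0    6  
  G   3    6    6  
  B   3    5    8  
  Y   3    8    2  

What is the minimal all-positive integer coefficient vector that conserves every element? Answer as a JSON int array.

Coefficients: [6, 2, 1]

X: 6·1 = 6 | 2·0+1·6 = 6
Z: 6·1 = 6 | 2·0+1·6 = 6
G: 6·3 = 18 | 2·6+1·6 = 18
B: 6·3 = 18 | 2·5+1·8 = 18
Y: 6·3 = 18 | 2·8+1·2 = 18
gcd(6,2,1) = 1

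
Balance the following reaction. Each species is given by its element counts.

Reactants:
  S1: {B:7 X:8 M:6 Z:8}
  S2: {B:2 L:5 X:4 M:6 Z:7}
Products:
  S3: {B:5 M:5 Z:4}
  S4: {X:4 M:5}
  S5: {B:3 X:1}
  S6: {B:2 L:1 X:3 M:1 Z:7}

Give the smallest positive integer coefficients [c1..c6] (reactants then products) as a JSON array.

Coefficients: [4, 1, 1, 4, 5, 5]

B: 4·7+1·2 = 30 | 1·5+4·0+5·3+5·2 = 30
L: 4·0+1·5 = 5 | 1·0+4·0+5·0+5·1 = 5
X: 4·8+1·4 = 36 | 1·0+4·4+5·1+5·3 = 36
M: 4·6+1·6 = 30 | 1·5+4·5+5·0+5·1 = 30
Z: 4·8+1·7 = 39 | 1·4+4·0+5·0+5·7 = 39
gcd(4,1,1,4,5,5) = 1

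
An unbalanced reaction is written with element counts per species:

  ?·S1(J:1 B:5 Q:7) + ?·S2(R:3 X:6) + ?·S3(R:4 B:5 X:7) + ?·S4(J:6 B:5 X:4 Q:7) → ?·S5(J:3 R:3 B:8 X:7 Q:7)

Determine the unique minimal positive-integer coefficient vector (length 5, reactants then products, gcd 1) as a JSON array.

Coefficients: [3, 1, 3, 2, 5]

J: 3·1+1·0+3·0+2·6 = 15 | 5·3 = 15
R: 3·0+1·3+3·4+2·0 = 15 | 5·3 = 15
B: 3·5+1·0+3·5+2·5 = 40 | 5·8 = 40
X: 3·0+1·6+3·7+2·4 = 35 | 5·7 = 35
Q: 3·7+1·0+3·0+2·7 = 35 | 5·7 = 35
gcd(3,1,3,2,5) = 1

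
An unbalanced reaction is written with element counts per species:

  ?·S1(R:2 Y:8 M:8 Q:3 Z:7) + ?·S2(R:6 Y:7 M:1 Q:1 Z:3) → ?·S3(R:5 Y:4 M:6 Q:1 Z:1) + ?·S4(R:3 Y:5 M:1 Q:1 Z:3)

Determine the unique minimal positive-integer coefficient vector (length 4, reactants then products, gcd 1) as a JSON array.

Coefficients: [1, 3, 1, 5]

R: 1·2+3·6 = 20 | 1·5+5·3 = 20
Y: 1·8+3·7 = 29 | 1·4+5·5 = 29
M: 1·8+3·1 = 11 | 1·6+5·1 = 11
Q: 1·3+3·1 = 6 | 1·1+5·1 = 6
Z: 1·7+3·3 = 16 | 1·1+5·3 = 16
gcd(1,3,1,5) = 1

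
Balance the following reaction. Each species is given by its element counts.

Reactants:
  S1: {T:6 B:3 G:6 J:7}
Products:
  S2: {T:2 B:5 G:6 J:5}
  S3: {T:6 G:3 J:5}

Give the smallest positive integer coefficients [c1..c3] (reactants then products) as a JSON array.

Coefficients: [5, 3, 4]

T: 5·6 = 30 | 3·2+4·6 = 30
B: 5·3 = 15 | 3·5+4·0 = 15
G: 5·6 = 30 | 3·6+4·3 = 30
J: 5·7 = 35 | 3·5+4·5 = 35
gcd(5,3,4) = 1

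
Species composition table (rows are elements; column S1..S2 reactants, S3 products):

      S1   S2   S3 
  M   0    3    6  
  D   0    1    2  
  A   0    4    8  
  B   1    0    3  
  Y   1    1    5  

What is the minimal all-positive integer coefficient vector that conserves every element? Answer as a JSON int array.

M: 3·0+2·3 = 6 | 1·6 = 6
D: 3·0+2·1 = 2 | 1·2 = 2
A: 3·0+2·4 = 8 | 1·8 = 8
B: 3·1+2·0 = 3 | 1·3 = 3
Y: 3·1+2·1 = 5 | 1·5 = 5
gcd(3,2,1) = 1

Coefficients: [3, 2, 1]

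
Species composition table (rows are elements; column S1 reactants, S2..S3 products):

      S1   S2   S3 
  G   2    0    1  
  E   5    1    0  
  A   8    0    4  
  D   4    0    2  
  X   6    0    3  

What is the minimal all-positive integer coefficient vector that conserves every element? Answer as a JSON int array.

G: 1·2 = 2 | 5·0+2·1 = 2
E: 1·5 = 5 | 5·1+2·0 = 5
A: 1·8 = 8 | 5·0+2·4 = 8
D: 1·4 = 4 | 5·0+2·2 = 4
X: 1·6 = 6 | 5·0+2·3 = 6
gcd(1,5,2) = 1

Coefficients: [1, 5, 2]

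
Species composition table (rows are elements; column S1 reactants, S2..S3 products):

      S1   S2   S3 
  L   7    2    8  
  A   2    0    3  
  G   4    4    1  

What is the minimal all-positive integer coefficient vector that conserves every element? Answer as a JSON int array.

L: 6·7 = 42 | 5·2+4·8 = 42
A: 6·2 = 12 | 5·0+4·3 = 12
G: 6·4 = 24 | 5·4+4·1 = 24
gcd(6,5,4) = 1

Coefficients: [6, 5, 4]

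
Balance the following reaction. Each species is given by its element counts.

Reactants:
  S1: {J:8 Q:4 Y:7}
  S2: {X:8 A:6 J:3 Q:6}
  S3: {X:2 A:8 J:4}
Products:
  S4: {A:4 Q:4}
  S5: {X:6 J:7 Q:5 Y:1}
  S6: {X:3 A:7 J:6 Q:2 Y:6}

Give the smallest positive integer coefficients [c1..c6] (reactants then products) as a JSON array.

X: 4·0+4·8+2·2 = 36 | 3·0+4·6+4·3 = 36
A: 4·0+4·6+2·8 = 40 | 3·4+4·0+4·7 = 40
J: 4·8+4·3+2·4 = 52 | 3·0+4·7+4·6 = 52
Q: 4·4+4·6+2·0 = 40 | 3·4+4·5+4·2 = 40
Y: 4·7+4·0+2·0 = 28 | 3·0+4·1+4·6 = 28
gcd(4,4,2,3,4,4) = 1

Coefficients: [4, 4, 2, 3, 4, 4]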